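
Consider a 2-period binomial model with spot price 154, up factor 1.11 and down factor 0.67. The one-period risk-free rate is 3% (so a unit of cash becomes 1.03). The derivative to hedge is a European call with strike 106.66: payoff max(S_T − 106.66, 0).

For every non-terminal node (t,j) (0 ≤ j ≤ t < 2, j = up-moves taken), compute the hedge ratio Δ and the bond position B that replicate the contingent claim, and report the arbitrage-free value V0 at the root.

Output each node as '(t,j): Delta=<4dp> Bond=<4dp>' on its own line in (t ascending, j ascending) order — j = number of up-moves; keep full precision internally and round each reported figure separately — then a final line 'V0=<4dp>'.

Since d<R<u, set p* = (R−d)/(u−d) = 0.8182; price each node as the discounted p*-expectation of its children.
At expiry t=2: V(2,0)=0.0000, V(2,1)=7.8698, V(2,2)=83.0834
Node (1,0) S=103.1800: V=(p*·7.8698+(1−p*)·0.0000)/1.03=6.2514; Δ=(7.8698−0.0000)/(114.5298−69.1306)=0.1733; B=V−Δ·S=-11.6345
Node (1,1) S=170.9400: V=(p*·83.0834+(1−p*)·7.8698)/1.03=67.3866; Δ=(83.0834−7.8698)/(189.7434−114.5298)=1.0000; B=V−Δ·S=-103.5534
Node (0,0) S=154.0000: V=(p*·67.3866+(1−p*)·6.2514)/1.03=54.6321; Δ=(67.3866−6.2514)/(170.9400−103.1800)=0.9022; B=V−Δ·S=-84.3115
Self-financing check: at every node Δ·S+B equals the discounted successor values.

(0,0): Delta=0.9022 Bond=-84.3115
(1,0): Delta=0.1733 Bond=-11.6345
(1,1): Delta=1.0000 Bond=-103.5534
V0=54.6321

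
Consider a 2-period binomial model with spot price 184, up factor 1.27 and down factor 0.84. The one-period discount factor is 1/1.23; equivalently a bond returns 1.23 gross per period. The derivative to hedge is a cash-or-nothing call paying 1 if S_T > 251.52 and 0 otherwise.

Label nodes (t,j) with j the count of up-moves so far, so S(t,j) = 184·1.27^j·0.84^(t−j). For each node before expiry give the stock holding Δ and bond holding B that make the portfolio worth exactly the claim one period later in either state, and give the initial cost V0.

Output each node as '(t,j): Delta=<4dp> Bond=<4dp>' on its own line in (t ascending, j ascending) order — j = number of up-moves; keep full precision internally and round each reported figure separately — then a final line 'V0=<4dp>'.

(0,0): Delta=0.0093 Bond=-1.1711
(1,0): Delta=0.0000 Bond=0.0000
(1,1): Delta=0.0100 Bond=-1.5882
V0=0.5437

Risk-neutral probability p* = (R−d)/(u−d) = (1.23−0.84)/(1.27−0.84) = 0.9070.
Terminal values V(2,·): V(2,0)=0.0000, V(2,1)=0.0000, V(2,2)=1.0000
(1,0): S=154.5600. Δ = (V_up−V_dn)/(S_up−S_dn) = (0.0000−0.0000)/(196.2912−129.8304) = 0.0000. V = [p*·0.0000 + (1−p*)·0.0000]/1.23 = 0.0000. B = V − Δ·S = 0.0000.
(1,1): S=233.6800. Δ = (V_up−V_dn)/(S_up−S_dn) = (1.0000−0.0000)/(296.7736−196.2912) = 0.0100. V = [p*·1.0000 + (1−p*)·0.0000]/1.23 = 0.7374. B = V − Δ·S = -1.5882.
(0,0): S=184.0000. Δ = (V_up−V_dn)/(S_up−S_dn) = (0.7374−0.0000)/(233.6800−154.5600) = 0.0093. V = [p*·0.7374 + (1−p*)·0.0000]/1.23 = 0.5437. B = V − Δ·S = -1.1711.
Check: Δ(0,0)·S0 + B(0,0) = 0.5437 = V0.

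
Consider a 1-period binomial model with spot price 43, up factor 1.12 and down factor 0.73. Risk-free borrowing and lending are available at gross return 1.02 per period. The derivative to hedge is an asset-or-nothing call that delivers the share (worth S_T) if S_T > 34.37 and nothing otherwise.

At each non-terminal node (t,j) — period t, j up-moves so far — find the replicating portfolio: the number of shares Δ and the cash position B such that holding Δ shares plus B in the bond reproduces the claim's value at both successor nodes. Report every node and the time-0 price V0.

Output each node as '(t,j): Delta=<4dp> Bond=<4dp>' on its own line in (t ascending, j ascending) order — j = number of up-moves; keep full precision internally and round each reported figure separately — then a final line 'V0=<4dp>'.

(0,0): Delta=2.8718 Bond=-88.3781
V0=35.1091

The replicating-portfolio and risk-neutral prices coincide; use p* = (1.02−0.73)/(1.12−0.73) = 0.7436 for the latter.
At expiry t=1: V(1,0)=0.0000, V(1,1)=48.1600
  t=0,j=0: stock 43.0000 → up 48.1600 (V=48.1600), down 31.3900 (V=0.0000). Price 35.1091; hedge Δ=2.8718, bond B=-88.3781.
Each (Δ,B) replicates both successor values, so the strategy is self-financing and V0 is arbitrage-free.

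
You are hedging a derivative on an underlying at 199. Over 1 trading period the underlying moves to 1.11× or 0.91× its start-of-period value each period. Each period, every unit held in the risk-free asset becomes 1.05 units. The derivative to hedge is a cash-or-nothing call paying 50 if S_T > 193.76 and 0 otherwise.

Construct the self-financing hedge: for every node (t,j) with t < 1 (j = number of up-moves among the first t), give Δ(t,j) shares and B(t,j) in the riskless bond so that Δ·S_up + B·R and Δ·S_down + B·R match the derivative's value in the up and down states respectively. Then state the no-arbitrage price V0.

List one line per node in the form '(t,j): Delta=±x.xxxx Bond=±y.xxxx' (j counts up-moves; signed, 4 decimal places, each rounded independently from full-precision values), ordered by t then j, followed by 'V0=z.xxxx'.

No-arbitrage ⇒ martingale measure with p* = (R−d)/(u−d) = 0.7000.
At expiry t=1: V(1,0)=0.0000, V(1,1)=50.0000
(0,0): S=199.0000. Δ = (V_up−V_dn)/(S_up−S_dn) = (50.0000−0.0000)/(220.8900−181.0900) = 1.2563. V = [p*·50.0000 + (1−p*)·0.0000]/1.05 = 33.3333. B = V − Δ·S = -216.6667.
Check: Δ(0,0)·S0 + B(0,0) = 33.3333 = V0.

(0,0): Delta=1.2563 Bond=-216.6667
V0=33.3333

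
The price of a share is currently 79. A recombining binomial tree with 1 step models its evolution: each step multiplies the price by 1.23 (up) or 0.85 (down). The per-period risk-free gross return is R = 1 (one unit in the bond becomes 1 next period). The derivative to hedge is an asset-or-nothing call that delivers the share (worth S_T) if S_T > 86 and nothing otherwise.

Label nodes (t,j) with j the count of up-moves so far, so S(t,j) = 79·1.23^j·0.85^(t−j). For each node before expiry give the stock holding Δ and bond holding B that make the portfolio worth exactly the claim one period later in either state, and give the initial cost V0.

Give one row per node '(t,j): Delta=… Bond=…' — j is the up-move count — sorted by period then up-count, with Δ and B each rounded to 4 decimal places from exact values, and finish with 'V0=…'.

(0,0): Delta=3.2368 Bond=-217.3539
V0=38.3566

Risk-neutral probability p* = (R−d)/(u−d) = (1−0.85)/(1.23−0.85) = 0.3947.
Terminal payoffs: V(1,0)=0.0000, V(1,1)=97.1700
(0,0): S=79.0000. Δ = (V_up−V_dn)/(S_up−S_dn) = (97.1700−0.0000)/(97.1700−67.1500) = 3.2368. V = [p*·97.1700 + (1−p*)·0.0000]/1 = 38.3566. B = V − Δ·S = -217.3539.
Root portfolio cost Δ·79+B reproduces V0=38.3566.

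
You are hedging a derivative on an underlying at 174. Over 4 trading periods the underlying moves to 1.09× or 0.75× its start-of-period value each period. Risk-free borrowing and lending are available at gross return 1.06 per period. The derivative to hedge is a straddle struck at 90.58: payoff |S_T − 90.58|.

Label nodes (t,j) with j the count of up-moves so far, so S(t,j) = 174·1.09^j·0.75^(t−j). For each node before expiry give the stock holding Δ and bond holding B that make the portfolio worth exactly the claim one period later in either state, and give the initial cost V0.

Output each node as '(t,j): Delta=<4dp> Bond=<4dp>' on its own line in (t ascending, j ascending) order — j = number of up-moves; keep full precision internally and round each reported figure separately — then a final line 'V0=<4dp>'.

(0,0): Delta=0.9931 Bond=-70.5064
(1,0): Delta=0.9240 Bond=-65.7153
(1,1): Delta=0.9977 Bond=-75.6098
(2,0): Delta=0.3289 Bond=-11.4091
(2,1): Delta=0.9636 Bond=-75.2952
(2,2): Delta=1.0000 Bond=-80.6159
(3,0): Delta=-1.0000 Bond=85.4528
(3,1): Delta=0.4173 Bond=-21.5337
(3,2): Delta=1.0000 Bond=-85.4528
(3,3): Delta=1.0000 Bond=-85.4528
V0=102.2975

Since d<R<u, set p* = (R−d)/(u−d) = 0.9118; price each node as the discounted p*-expectation of its children.
Payoff layer (t=4): V(4,0)=35.5253, V(4,1)=10.5672, V(4,2)=25.7053, V(4,3)=78.4213, V(4,4)=155.0352
  t=3,j=0: stock 73.4062 → up 80.0128 (V=10.5672), down 55.0547 (V=35.5253). Price 12.0466; hedge Δ=-1.0000, bond B=85.4528.
  t=3,j=1: stock 106.6838 → up 116.2853 (V=25.7053), down 80.0128 (V=10.5672). Price 22.9902; hedge Δ=0.4173, bond B=-21.5337.
  t=3,j=2: stock 155.0471 → up 169.0013 (V=78.4213), down 116.2853 (V=25.7053). Price 69.5942; hedge Δ=1.0000, bond B=-85.4528.
  t=3,j=3: stock 225.3350 → up 245.6152 (V=155.0352), down 169.0013 (V=78.4213). Price 139.8822; hedge Δ=1.0000, bond B=-85.4528.
  t=2,j=0: stock 97.8750 → up 106.6838 (V=22.9902), down 73.4062 (V=12.0466). Price 20.7779; hedge Δ=0.3289, bond B=-11.4091.
  t=2,j=1: stock 142.2450 → up 155.0471 (V=69.5942), down 106.6838 (V=22.9902). Price 61.7756; hedge Δ=0.9636, bond B=-75.2952.
  t=2,j=2: stock 206.7294 → up 225.3350 (V=139.8822), down 155.0471 (V=69.5942). Price 126.1135; hedge Δ=1.0000, bond B=-80.6159.
  t=1,j=0: stock 130.5000 → up 142.2450 (V=61.7756), down 97.8750 (V=20.7779). Price 54.8662; hedge Δ=0.9240, bond B=-65.7153.
  t=1,j=1: stock 189.6600 → up 206.7294 (V=126.1135), down 142.2450 (V=61.7756). Price 113.6195; hedge Δ=0.9977, bond B=-75.6098.
  t=0,j=0: stock 174.0000 → up 189.6600 (V=113.6195), down 130.5000 (V=54.8662). Price 102.2975; hedge Δ=0.9931, bond B=-70.5064.
Each (Δ,B) replicates both successor values, so the strategy is self-financing and V0 is arbitrage-free.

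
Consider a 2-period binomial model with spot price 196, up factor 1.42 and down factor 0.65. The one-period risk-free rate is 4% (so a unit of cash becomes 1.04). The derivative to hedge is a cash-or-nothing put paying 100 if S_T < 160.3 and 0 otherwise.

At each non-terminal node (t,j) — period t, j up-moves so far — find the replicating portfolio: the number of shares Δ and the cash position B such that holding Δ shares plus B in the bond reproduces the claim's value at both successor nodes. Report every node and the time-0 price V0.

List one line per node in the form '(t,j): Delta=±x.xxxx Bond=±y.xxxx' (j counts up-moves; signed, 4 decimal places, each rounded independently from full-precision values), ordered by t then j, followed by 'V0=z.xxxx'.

Under the risk-neutral measure, an up-move has probability p* = (R−d)/(u−d) = 0.5065 and values discount at R = 1.04.
At expiry t=2: V(2,0)=100.0000, V(2,1)=0.0000, V(2,2)=0.0000
(1,0): S=127.4000. Δ = (V_up−V_dn)/(S_up−S_dn) = (0.0000−100.0000)/(180.9080−82.8100) = -1.0194. V = [p*·0.0000 + (1−p*)·100.0000]/1.04 = 47.4525. B = V − Δ·S = 177.3227.
(1,1): S=278.3200. Δ = (V_up−V_dn)/(S_up−S_dn) = (0.0000−0.0000)/(395.2144−180.9080) = 0.0000. V = [p*·0.0000 + (1−p*)·0.0000]/1.04 = 0.0000. B = V − Δ·S = 0.0000.
(0,0): S=196.0000. Δ = (V_up−V_dn)/(S_up−S_dn) = (0.0000−47.4525)/(278.3200−127.4000) = -0.3144. V = [p*·0.0000 + (1−p*)·47.4525]/1.04 = 22.5174. B = V − Δ·S = 84.1441.
Root portfolio cost Δ·196+B reproduces V0=22.5174.

(0,0): Delta=-0.3144 Bond=84.1441
(1,0): Delta=-1.0194 Bond=177.3227
(1,1): Delta=0.0000 Bond=0.0000
V0=22.5174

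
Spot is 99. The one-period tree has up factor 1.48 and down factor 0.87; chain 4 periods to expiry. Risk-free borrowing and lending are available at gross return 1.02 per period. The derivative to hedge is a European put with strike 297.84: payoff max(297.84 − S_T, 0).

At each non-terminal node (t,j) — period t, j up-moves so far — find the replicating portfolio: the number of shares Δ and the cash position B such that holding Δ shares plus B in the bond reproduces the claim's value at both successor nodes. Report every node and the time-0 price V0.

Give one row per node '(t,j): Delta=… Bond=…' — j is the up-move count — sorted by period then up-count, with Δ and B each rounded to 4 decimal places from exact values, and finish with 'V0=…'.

No-arbitrage ⇒ martingale measure with p* = (R−d)/(u−d) = 0.2459.
Payoff layer (t=4): V(4,0)=241.1231, V(4,1)=201.3561, V(4,2)=133.7065, V(4,3)=18.6245, V(4,4)=0.0000
Node (3,0) S=65.1918: V=(p*·201.3561+(1−p*)·241.1231)/1.02=226.8082; Δ=(201.3561−241.1231)/(96.4839−56.7169)=-1.0000; B=V−Δ·S=292.0000
Node (3,1) S=110.9010: V=(p*·133.7065+(1−p*)·201.3561)/1.02=181.0990; Δ=(133.7065−201.3561)/(164.1335−96.4839)=-1.0000; B=V−Δ·S=292.0000
Node (3,2) S=188.6592: V=(p*·18.6245+(1−p*)·133.7065)/1.02=103.3408; Δ=(18.6245−133.7065)/(279.2155−164.1335)=-1.0000; B=V−Δ·S=292.0000
Node (3,3) S=320.9374: V=(p*·0.0000+(1−p*)·18.6245)/1.02=13.7693; Δ=(0.0000−18.6245)/(474.9874−279.2155)=-0.0951; B=V−Δ·S=44.3012
Node (2,0) S=74.9331: V=(p*·181.0990+(1−p*)·226.8082)/1.02=211.3414; Δ=(181.0990−226.8082)/(110.9010−65.1918)=-1.0000; B=V−Δ·S=286.2745
Node (2,1) S=127.4724: V=(p*·103.3408+(1−p*)·181.0990)/1.02=158.8021; Δ=(103.3408−181.0990)/(188.6592−110.9010)=-1.0000; B=V−Δ·S=286.2745
Node (2,2) S=216.8496: V=(p*·13.7693+(1−p*)·103.3408)/1.02=79.7206; Δ=(13.7693−103.3408)/(320.9374−188.6592)=-0.6771; B=V−Δ·S=226.5593
Node (1,0) S=86.1300: V=(p*·158.8021+(1−p*)·211.3414)/1.02=194.5313; Δ=(158.8021−211.3414)/(127.4724−74.9331)=-1.0000; B=V−Δ·S=280.6613
Node (1,1) S=146.5200: V=(p*·79.7206+(1−p*)·158.8021)/1.02=136.6234; Δ=(79.7206−158.8021)/(216.8496−127.4724)=-0.8848; B=V−Δ·S=266.2651
Node (0,0) S=99.0000: V=(p*·136.6234+(1−p*)·194.5313)/1.02=176.7565; Δ=(136.6234−194.5313)/(146.5200−86.1300)=-0.9589; B=V−Δ·S=271.6875
Self-financing check: at every node Δ·S+B equals the discounted successor values.

(0,0): Delta=-0.9589 Bond=271.6875
(1,0): Delta=-1.0000 Bond=280.6613
(1,1): Delta=-0.8848 Bond=266.2651
(2,0): Delta=-1.0000 Bond=286.2745
(2,1): Delta=-1.0000 Bond=286.2745
(2,2): Delta=-0.6771 Bond=226.5593
(3,0): Delta=-1.0000 Bond=292.0000
(3,1): Delta=-1.0000 Bond=292.0000
(3,2): Delta=-1.0000 Bond=292.0000
(3,3): Delta=-0.0951 Bond=44.3012
V0=176.7565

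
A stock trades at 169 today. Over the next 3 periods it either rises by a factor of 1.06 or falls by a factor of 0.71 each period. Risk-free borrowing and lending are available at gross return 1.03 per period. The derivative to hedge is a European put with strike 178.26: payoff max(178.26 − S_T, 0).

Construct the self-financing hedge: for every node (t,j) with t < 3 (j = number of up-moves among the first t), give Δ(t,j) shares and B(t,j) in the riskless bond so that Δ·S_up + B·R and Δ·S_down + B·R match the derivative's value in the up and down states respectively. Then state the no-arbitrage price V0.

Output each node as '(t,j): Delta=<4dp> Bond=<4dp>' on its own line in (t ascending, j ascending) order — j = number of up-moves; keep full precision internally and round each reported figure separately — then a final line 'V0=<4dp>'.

Since d<R<u, set p* = (R−d)/(u−d) = 0.9143; price each node as the discounted p*-expectation of its children.
Payoff layer (t=3): V(3,0)=117.7730, V(3,1)=87.9555, V(3,2)=43.4392, V(3,3)=0.0000
  t=2,j=0: stock 85.1929 → up 90.3045 (V=87.9555), down 60.4870 (V=117.7730). Price 87.8751; hedge Δ=-1.0000, bond B=173.0680.
  t=2,j=1: stock 127.1894 → up 134.8208 (V=43.4392), down 90.3045 (V=87.9555). Price 45.8786; hedge Δ=-1.0000, bond B=173.0680.
  t=2,j=2: stock 189.8884 → up 201.2817 (V=0.0000), down 134.8208 (V=43.4392). Price 3.6149; hedge Δ=-0.6536, bond B=127.7270.
  t=1,j=0: stock 119.9900 → up 127.1894 (V=45.8786), down 85.1929 (V=87.8751). Price 48.0371; hedge Δ=-1.0000, bond B=168.0271.
  t=1,j=1: stock 179.1400 → up 189.8884 (V=3.6149), down 127.1894 (V=45.8786). Price 7.0267; hedge Δ=-0.6741, bond B=127.7800.
  t=0,j=0: stock 169.0000 → up 179.1400 (V=7.0267), down 119.9900 (V=48.0371). Price 10.2348; hedge Δ=-0.6933, bond B=127.4075.
Check: Δ(0,0)·S0 + B(0,0) = 10.2348 = V0.

(0,0): Delta=-0.6933 Bond=127.4075
(1,0): Delta=-1.0000 Bond=168.0271
(1,1): Delta=-0.6741 Bond=127.7800
(2,0): Delta=-1.0000 Bond=173.0680
(2,1): Delta=-1.0000 Bond=173.0680
(2,2): Delta=-0.6536 Bond=127.7270
V0=10.2348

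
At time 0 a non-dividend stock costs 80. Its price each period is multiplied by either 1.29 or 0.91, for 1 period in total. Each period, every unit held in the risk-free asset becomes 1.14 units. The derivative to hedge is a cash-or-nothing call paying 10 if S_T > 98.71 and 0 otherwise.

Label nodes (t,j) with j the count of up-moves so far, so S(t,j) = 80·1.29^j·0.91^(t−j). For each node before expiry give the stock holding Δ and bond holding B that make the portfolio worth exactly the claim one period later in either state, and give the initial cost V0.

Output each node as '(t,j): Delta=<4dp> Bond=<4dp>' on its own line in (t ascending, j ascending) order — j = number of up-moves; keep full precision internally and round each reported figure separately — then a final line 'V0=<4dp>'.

(0,0): Delta=0.3289 Bond=-21.0065
V0=5.3093

Since d<R<u, set p* = (R−d)/(u−d) = 0.6053; price each node as the discounted p*-expectation of its children.
Terminal payoffs: V(1,0)=0.0000, V(1,1)=10.0000
(0,0): S=80.0000. Δ = (V_up−V_dn)/(S_up−S_dn) = (10.0000−0.0000)/(103.2000−72.8000) = 0.3289. V = [p*·10.0000 + (1−p*)·0.0000]/1.14 = 5.3093. B = V − Δ·S = -21.0065.
Root portfolio cost Δ·80+B reproduces V0=5.3093.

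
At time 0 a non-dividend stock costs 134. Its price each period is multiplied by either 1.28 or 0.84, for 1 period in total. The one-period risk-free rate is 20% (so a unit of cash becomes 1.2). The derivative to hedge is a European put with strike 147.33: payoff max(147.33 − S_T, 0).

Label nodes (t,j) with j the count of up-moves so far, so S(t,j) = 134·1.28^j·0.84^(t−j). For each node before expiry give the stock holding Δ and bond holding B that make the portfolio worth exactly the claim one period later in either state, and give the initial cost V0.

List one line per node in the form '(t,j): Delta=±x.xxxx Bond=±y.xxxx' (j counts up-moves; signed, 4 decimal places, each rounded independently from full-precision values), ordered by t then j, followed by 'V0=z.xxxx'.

(0,0): Delta=-0.5897 Bond=84.2909
V0=5.2682

Under the risk-neutral measure, an up-move has probability p* = (R−d)/(u−d) = 0.8182 and values discount at R = 1.2.
Terminal values V(1,·): V(1,0)=34.7700, V(1,1)=0.0000
  t=0,j=0: stock 134.0000 → up 171.5200 (V=0.0000), down 112.5600 (V=34.7700). Price 5.2682; hedge Δ=-0.5897, bond B=84.2909.
Check: Δ(0,0)·S0 + B(0,0) = 5.2682 = V0.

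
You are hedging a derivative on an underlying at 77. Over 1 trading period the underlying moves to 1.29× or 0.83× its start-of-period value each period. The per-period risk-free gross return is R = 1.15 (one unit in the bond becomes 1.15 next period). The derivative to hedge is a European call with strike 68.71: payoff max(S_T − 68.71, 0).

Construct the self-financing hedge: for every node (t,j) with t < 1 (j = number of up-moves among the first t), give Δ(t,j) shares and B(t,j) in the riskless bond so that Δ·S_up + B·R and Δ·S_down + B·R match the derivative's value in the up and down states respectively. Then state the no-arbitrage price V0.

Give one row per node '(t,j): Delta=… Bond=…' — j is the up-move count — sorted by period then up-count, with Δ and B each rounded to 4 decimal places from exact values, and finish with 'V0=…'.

(0,0): Delta=0.8645 Bond=-48.0427
V0=18.5225

No-arbitrage ⇒ martingale measure with p* = (R−d)/(u−d) = 0.6957.
At expiry t=1: V(1,0)=0.0000, V(1,1)=30.6200
  t=0,j=0: stock 77.0000 → up 99.3300 (V=30.6200), down 63.9100 (V=0.0000). Price 18.5225; hedge Δ=0.8645, bond B=-48.0427.
The time-0 hedge costs 18.5225, which is the no-arbitrage price.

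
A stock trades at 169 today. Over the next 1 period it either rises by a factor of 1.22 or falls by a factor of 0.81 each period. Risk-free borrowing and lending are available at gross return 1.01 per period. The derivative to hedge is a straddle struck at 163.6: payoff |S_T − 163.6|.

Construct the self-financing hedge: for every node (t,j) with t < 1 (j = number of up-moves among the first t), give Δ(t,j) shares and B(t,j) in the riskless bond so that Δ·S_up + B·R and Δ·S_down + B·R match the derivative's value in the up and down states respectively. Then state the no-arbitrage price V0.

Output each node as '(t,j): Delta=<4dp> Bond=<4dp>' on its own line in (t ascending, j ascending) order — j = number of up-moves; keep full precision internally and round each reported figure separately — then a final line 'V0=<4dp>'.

(0,0): Delta=0.2290 Bond=-4.5970
V0=34.1104

Risk-neutral probability p* = (R−d)/(u−d) = (1.01−0.81)/(1.22−0.81) = 0.4878.
Payoff layer (t=1): V(1,0)=26.7100, V(1,1)=42.5800
  t=0,j=0: stock 169.0000 → up 206.1800 (V=42.5800), down 136.8900 (V=26.7100). Price 34.1104; hedge Δ=0.2290, bond B=-4.5970.
Check: Δ(0,0)·S0 + B(0,0) = 34.1104 = V0.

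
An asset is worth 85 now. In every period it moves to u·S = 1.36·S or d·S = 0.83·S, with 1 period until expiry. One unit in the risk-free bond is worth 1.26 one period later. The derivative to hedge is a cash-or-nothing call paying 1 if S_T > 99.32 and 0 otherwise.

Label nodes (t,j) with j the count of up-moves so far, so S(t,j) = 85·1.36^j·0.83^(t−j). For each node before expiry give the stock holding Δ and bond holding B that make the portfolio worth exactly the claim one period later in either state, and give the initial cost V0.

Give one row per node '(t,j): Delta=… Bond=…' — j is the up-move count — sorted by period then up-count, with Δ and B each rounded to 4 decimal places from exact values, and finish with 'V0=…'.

(0,0): Delta=0.0222 Bond=-1.2429
V0=0.6439

Since d<R<u, set p* = (R−d)/(u−d) = 0.8113; price each node as the discounted p*-expectation of its children.
Terminal values V(1,·): V(1,0)=0.0000, V(1,1)=1.0000
(0,0): S=85.0000. Δ = (V_up−V_dn)/(S_up−S_dn) = (1.0000−0.0000)/(115.6000−70.5500) = 0.0222. V = [p*·1.0000 + (1−p*)·0.0000]/1.26 = 0.6439. B = V − Δ·S = -1.2429.
Self-financing check: at every node Δ·S+B equals the discounted successor values.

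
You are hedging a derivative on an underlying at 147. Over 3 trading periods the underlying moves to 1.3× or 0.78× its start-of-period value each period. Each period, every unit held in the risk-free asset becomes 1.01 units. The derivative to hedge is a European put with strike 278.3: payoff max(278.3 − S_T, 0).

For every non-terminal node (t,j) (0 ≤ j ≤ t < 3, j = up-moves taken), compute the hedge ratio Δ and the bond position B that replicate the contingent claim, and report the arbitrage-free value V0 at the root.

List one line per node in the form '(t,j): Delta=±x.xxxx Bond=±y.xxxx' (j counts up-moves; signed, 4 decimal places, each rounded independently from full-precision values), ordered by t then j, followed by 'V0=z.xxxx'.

(0,0): Delta=-0.8880 Bond=257.3953
(1,0): Delta=-1.0000 Bond=272.8164
(1,1): Delta=-0.8032 Bond=243.7707
(2,0): Delta=-1.0000 Bond=275.5446
(2,1): Delta=-1.0000 Bond=275.5446
(2,2): Delta=-0.6543 Bond=209.2193
V0=126.8660

The replicating-portfolio and risk-neutral prices coincide; use p* = (1.01−0.78)/(1.3−0.78) = 0.4423 for the latter.
Terminal values V(3,·): V(3,0)=208.5409, V(3,1)=162.0348, V(3,2)=84.5246, V(3,3)=0.0000
Node (2,0) S=89.4348: V=(p*·162.0348+(1−p*)·208.5409)/1.01=186.1098; Δ=(162.0348−208.5409)/(116.2652−69.7591)=-1.0000; B=V−Δ·S=275.5446
Node (2,1) S=149.0580: V=(p*·84.5246+(1−p*)·162.0348)/1.01=126.4866; Δ=(84.5246−162.0348)/(193.7754−116.2652)=-1.0000; B=V−Δ·S=275.5446
Node (2,2) S=248.4300: V=(p*·0.0000+(1−p*)·84.5246)/1.01=46.6720; Δ=(0.0000−84.5246)/(322.9590−193.7754)=-0.6543; B=V−Δ·S=209.2193
Node (1,0) S=114.6600: V=(p*·126.4866+(1−p*)·186.1098)/1.01=158.1564; Δ=(126.4866−186.1098)/(149.0580−89.4348)=-1.0000; B=V−Δ·S=272.8164
Node (1,1) S=191.1000: V=(p*·46.6720+(1−p*)·126.4866)/1.01=90.2812; Δ=(46.6720−126.4866)/(248.4300−149.0580)=-0.8032; B=V−Δ·S=243.7707
Node (0,0) S=147.0000: V=(p*·90.2812+(1−p*)·158.1564)/1.01=126.8660; Δ=(90.2812−158.1564)/(191.1000−114.6600)=-0.8880; B=V−Δ·S=257.3953
The time-0 hedge costs 126.8660, which is the no-arbitrage price.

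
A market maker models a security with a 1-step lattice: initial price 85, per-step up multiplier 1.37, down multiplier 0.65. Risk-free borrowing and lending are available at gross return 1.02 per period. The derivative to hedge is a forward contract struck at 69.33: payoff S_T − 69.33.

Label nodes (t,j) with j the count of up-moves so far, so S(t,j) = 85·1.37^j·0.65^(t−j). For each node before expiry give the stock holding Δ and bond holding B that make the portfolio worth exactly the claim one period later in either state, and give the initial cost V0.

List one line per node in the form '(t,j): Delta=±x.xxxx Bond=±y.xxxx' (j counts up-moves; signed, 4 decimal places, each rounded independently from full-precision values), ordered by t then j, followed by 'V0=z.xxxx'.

The replicating-portfolio and risk-neutral prices coincide; use p* = (1.02−0.65)/(1.37−0.65) = 0.5139 for the latter.
Payoff layer (t=1): V(1,0)=-14.0800, V(1,1)=47.1200
Node (0,0) S=85.0000: V=(p*·47.1200+(1−p*)·-14.0800)/1.02=17.0294; Δ=(47.1200−-14.0800)/(116.4500−55.2500)=1.0000; B=V−Δ·S=-67.9706
Self-financing check: at every node Δ·S+B equals the discounted successor values.

(0,0): Delta=1.0000 Bond=-67.9706
V0=17.0294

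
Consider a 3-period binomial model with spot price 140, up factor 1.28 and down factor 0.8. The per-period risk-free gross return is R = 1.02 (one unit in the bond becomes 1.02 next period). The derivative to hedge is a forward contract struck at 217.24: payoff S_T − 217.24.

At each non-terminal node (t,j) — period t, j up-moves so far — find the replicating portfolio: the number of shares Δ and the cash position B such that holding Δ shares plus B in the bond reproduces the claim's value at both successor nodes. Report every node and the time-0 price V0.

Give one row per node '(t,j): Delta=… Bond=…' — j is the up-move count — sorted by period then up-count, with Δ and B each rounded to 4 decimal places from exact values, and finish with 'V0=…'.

Risk-neutral probability p* = (R−d)/(u−d) = (1.02−0.8)/(1.28−0.8) = 0.4583.
Terminal values V(3,·): V(3,0)=-145.5600, V(3,1)=-102.5520, V(3,2)=-33.7392, V(3,3)=76.3613
Node (2,0) S=89.6000: V=(p*·-102.5520+(1−p*)·-145.5600)/1.02=-123.3804; Δ=(-102.5520−-145.5600)/(114.6880−71.6800)=1.0000; B=V−Δ·S=-212.9804
Node (2,1) S=143.3600: V=(p*·-33.7392+(1−p*)·-102.5520)/1.02=-69.6204; Δ=(-33.7392−-102.5520)/(183.5008−114.6880)=1.0000; B=V−Δ·S=-212.9804
Node (2,2) S=229.3760: V=(p*·76.3613+(1−p*)·-33.7392)/1.02=16.3956; Δ=(76.3613−-33.7392)/(293.6013−183.5008)=1.0000; B=V−Δ·S=-212.9804
Node (1,0) S=112.0000: V=(p*·-69.6204+(1−p*)·-123.3804)/1.02=-96.8043; Δ=(-69.6204−-123.3804)/(143.3600−89.6000)=1.0000; B=V−Δ·S=-208.8043
Node (1,1) S=179.2000: V=(p*·16.3956+(1−p*)·-69.6204)/1.02=-29.6043; Δ=(16.3956−-69.6204)/(229.3760−143.3600)=1.0000; B=V−Δ·S=-208.8043
Node (0,0) S=140.0000: V=(p*·-29.6043+(1−p*)·-96.8043)/1.02=-64.7101; Δ=(-29.6043−-96.8043)/(179.2000−112.0000)=1.0000; B=V−Δ·S=-204.7101
Each (Δ,B) replicates both successor values, so the strategy is self-financing and V0 is arbitrage-free.

(0,0): Delta=1.0000 Bond=-204.7101
(1,0): Delta=1.0000 Bond=-208.8043
(1,1): Delta=1.0000 Bond=-208.8043
(2,0): Delta=1.0000 Bond=-212.9804
(2,1): Delta=1.0000 Bond=-212.9804
(2,2): Delta=1.0000 Bond=-212.9804
V0=-64.7101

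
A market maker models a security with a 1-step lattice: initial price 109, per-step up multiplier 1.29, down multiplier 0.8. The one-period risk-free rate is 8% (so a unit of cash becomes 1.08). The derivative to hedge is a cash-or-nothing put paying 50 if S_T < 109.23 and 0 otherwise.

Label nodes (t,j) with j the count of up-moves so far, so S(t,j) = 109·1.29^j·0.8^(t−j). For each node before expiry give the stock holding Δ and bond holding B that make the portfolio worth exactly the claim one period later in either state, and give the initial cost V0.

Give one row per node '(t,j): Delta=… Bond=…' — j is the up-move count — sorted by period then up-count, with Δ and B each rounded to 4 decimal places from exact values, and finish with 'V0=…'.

(0,0): Delta=-0.9362 Bond=121.8821
V0=19.8413

Under the risk-neutral measure, an up-move has probability p* = (R−d)/(u−d) = 0.5714 and values discount at R = 1.08.
Terminal payoffs: V(1,0)=50.0000, V(1,1)=0.0000
Node (0,0) S=109.0000: V=(p*·0.0000+(1−p*)·50.0000)/1.08=19.8413; Δ=(0.0000−50.0000)/(140.6100−87.2000)=-0.9362; B=V−Δ·S=121.8821
Each (Δ,B) replicates both successor values, so the strategy is self-financing and V0 is arbitrage-free.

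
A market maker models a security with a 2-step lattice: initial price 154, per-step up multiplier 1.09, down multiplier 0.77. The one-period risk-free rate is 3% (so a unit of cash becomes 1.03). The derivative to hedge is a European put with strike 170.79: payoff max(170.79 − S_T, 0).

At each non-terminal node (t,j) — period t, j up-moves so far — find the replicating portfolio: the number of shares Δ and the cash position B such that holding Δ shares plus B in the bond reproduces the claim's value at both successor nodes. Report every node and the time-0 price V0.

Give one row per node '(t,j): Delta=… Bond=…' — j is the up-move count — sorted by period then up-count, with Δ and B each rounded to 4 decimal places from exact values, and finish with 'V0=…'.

No-arbitrage ⇒ martingale measure with p* = (R−d)/(u−d) = 0.8125.
Terminal values V(2,·): V(2,0)=79.4834, V(2,1)=41.5378, V(2,2)=0.0000
  t=1,j=0: stock 118.5800 → up 129.2522 (V=41.5378), down 91.3066 (V=79.4834). Price 47.2355; hedge Δ=-1.0000, bond B=165.8155.
  t=1,j=1: stock 167.8600 → up 182.9674 (V=0.0000), down 129.2522 (V=41.5378). Price 7.5615; hedge Δ=-0.7733, bond B=137.3671.
  t=0,j=0: stock 154.0000 → up 167.8600 (V=7.5615), down 118.5800 (V=47.2355). Price 14.5635; hedge Δ=-0.8051, bond B=138.5449.
Self-financing check: at every node Δ·S+B equals the discounted successor values.

(0,0): Delta=-0.8051 Bond=138.5449
(1,0): Delta=-1.0000 Bond=165.8155
(1,1): Delta=-0.7733 Bond=137.3671
V0=14.5635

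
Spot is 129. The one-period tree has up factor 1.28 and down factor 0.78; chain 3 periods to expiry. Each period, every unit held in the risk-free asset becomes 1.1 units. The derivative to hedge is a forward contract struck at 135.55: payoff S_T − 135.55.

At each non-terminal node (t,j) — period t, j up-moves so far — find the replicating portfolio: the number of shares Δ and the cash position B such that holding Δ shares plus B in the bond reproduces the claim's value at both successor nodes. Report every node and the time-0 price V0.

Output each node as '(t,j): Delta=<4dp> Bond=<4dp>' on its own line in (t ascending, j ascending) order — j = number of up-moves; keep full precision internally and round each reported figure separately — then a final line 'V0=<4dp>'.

(0,0): Delta=1.0000 Bond=-101.8407
(1,0): Delta=1.0000 Bond=-112.0248
(1,1): Delta=1.0000 Bond=-112.0248
(2,0): Delta=1.0000 Bond=-123.2273
(2,1): Delta=1.0000 Bond=-123.2273
(2,2): Delta=1.0000 Bond=-123.2273
V0=27.1593

Risk-neutral probability p* = (R−d)/(u−d) = (1.1−0.78)/(1.28−0.78) = 0.6400.
Terminal payoffs: V(3,0)=-74.3328, V(3,1)=-35.0910, V(3,2)=29.3058, V(3,3)=134.9826
(2,0): S=78.4836. Δ = (V_up−V_dn)/(S_up−S_dn) = (-35.0910−-74.3328)/(100.4590−61.2172) = 1.0000. V = [p*·-35.0910 + (1−p*)·-74.3328]/1.1 = -44.7437. B = V − Δ·S = -123.2273.
(2,1): S=128.7936. Δ = (V_up−V_dn)/(S_up−S_dn) = (29.3058−-35.0910)/(164.8558−100.4590) = 1.0000. V = [p*·29.3058 + (1−p*)·-35.0910]/1.1 = 5.5663. B = V − Δ·S = -123.2273.
(2,2): S=211.3536. Δ = (V_up−V_dn)/(S_up−S_dn) = (134.9826−29.3058)/(270.5326−164.8558) = 1.0000. V = [p*·134.9826 + (1−p*)·29.3058]/1.1 = 88.1263. B = V − Δ·S = -123.2273.
(1,0): S=100.6200. Δ = (V_up−V_dn)/(S_up−S_dn) = (5.5663−-44.7437)/(128.7936−78.4836) = 1.0000. V = [p*·5.5663 + (1−p*)·-44.7437]/1.1 = -11.4048. B = V − Δ·S = -112.0248.
(1,1): S=165.1200. Δ = (V_up−V_dn)/(S_up−S_dn) = (88.1263−5.5663)/(211.3536−128.7936) = 1.0000. V = [p*·88.1263 + (1−p*)·5.5663]/1.1 = 53.0952. B = V − Δ·S = -112.0248.
(0,0): S=129.0000. Δ = (V_up−V_dn)/(S_up−S_dn) = (53.0952−-11.4048)/(165.1200−100.6200) = 1.0000. V = [p*·53.0952 + (1−p*)·-11.4048]/1.1 = 27.1593. B = V − Δ·S = -101.8407.
Each (Δ,B) replicates both successor values, so the strategy is self-financing and V0 is arbitrage-free.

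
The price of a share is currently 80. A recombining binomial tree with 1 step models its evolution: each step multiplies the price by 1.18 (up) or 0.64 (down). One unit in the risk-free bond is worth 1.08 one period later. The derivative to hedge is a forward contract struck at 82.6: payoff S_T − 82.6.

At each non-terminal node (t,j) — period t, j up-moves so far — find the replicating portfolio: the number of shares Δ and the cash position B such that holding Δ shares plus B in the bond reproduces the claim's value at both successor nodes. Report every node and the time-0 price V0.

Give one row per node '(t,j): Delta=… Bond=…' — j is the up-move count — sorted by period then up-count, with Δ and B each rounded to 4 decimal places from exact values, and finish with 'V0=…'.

(0,0): Delta=1.0000 Bond=-76.4815
V0=3.5185

Under the risk-neutral measure, an up-move has probability p* = (R−d)/(u−d) = 0.8148 and values discount at R = 1.08.
At expiry t=1: V(1,0)=-31.4000, V(1,1)=11.8000
Node (0,0) S=80.0000: V=(p*·11.8000+(1−p*)·-31.4000)/1.08=3.5185; Δ=(11.8000−-31.4000)/(94.4000−51.2000)=1.0000; B=V−Δ·S=-76.4815
Each (Δ,B) replicates both successor values, so the strategy is self-financing and V0 is arbitrage-free.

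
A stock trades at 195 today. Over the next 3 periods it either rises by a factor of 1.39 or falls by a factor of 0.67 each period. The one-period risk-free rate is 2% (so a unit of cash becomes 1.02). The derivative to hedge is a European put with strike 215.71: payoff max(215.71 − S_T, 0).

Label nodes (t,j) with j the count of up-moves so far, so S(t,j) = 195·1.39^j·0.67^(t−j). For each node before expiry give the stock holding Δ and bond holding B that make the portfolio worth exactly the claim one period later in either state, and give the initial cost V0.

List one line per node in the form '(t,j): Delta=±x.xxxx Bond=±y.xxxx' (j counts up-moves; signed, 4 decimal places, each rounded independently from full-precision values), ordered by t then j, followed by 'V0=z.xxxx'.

Risk-neutral probability p* = (R−d)/(u−d) = (1.02−0.67)/(1.39−0.67) = 0.4861.
Terminal values V(3,·): V(3,0)=157.0612, V(3,1)=94.0357, V(3,2)=0.0000, V(3,3)=0.0000
Node (2,0) S=87.5355: V=(p*·94.0357+(1−p*)·157.0612)/1.02=123.9449; Δ=(94.0357−157.0612)/(121.6743−58.6488)=-1.0000; B=V−Δ·S=211.4804
Node (2,1) S=181.6035: V=(p*·0.0000+(1−p*)·94.0357)/1.02=47.3764; Δ=(0.0000−94.0357)/(252.4289−121.6743)=-0.7192; B=V−Δ·S=177.9814
Node (2,2) S=376.7595: V=(p*·0.0000+(1−p*)·0.0000)/1.02=0.0000; Δ=(0.0000−0.0000)/(523.6957−252.4289)=0.0000; B=V−Δ·S=0.0000
Node (1,0) S=130.6500: V=(p*·47.3764+(1−p*)·123.9449)/1.02=85.0236; Δ=(47.3764−123.9449)/(181.6035−87.5355)=-0.8140; B=V−Δ·S=191.3688
Node (1,1) S=271.0500: V=(p*·0.0000+(1−p*)·47.3764)/1.02=23.8688; Δ=(0.0000−47.3764)/(376.7595−181.6035)=-0.2428; B=V−Δ·S=89.6693
Node (0,0) S=195.0000: V=(p*·23.8688+(1−p*)·85.0236)/1.02=54.2113; Δ=(23.8688−85.0236)/(271.0500−130.6500)=-0.4356; B=V−Δ·S=139.1486
The time-0 hedge costs 54.2113, which is the no-arbitrage price.

(0,0): Delta=-0.4356 Bond=139.1486
(1,0): Delta=-0.8140 Bond=191.3688
(1,1): Delta=-0.2428 Bond=89.6693
(2,0): Delta=-1.0000 Bond=211.4804
(2,1): Delta=-0.7192 Bond=177.9814
(2,2): Delta=0.0000 Bond=0.0000
V0=54.2113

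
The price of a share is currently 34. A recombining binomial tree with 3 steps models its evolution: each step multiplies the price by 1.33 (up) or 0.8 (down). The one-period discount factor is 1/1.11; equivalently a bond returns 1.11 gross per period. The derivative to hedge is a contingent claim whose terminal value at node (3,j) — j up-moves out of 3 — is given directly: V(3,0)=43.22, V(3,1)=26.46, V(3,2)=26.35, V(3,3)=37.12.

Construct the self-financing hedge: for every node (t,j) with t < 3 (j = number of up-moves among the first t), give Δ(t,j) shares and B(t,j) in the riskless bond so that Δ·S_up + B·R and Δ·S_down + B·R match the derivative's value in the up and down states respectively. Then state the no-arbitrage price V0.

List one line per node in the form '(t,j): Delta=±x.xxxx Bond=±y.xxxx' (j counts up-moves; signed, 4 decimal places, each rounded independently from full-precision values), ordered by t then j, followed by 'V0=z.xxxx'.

(0,0): Delta=0.0335 Bond=20.6109
(1,0): Delta=-0.4388 Bond=35.7237
(1,1): Delta=0.2351 Bond=13.7619
(2,0): Delta=-1.4532 Bond=61.7280
(2,1): Delta=-0.0057 Bond=23.9874
(2,2): Delta=0.3379 Bond=9.0931
V0=21.7493

No-arbitrage ⇒ martingale measure with p* = (R−d)/(u−d) = 0.5849.
Terminal payoffs: V(3,0)=43.2200, V(3,1)=26.4600, V(3,2)=26.3500, V(3,3)=37.1200
  t=2,j=0: stock 21.7600 → up 28.9408 (V=26.4600), down 17.4080 (V=43.2200). Price 30.1054; hedge Δ=-1.4532, bond B=61.7280.
  t=2,j=1: stock 36.1760 → up 48.1141 (V=26.3500), down 28.9408 (V=26.4600). Price 23.7799; hedge Δ=-0.0057, bond B=23.9874.
  t=2,j=2: stock 60.1426 → up 79.9897 (V=37.1200), down 48.1141 (V=26.3500). Price 29.4139; hedge Δ=0.3379, bond B=9.0931.
  t=1,j=0: stock 27.2000 → up 36.1760 (V=23.7799), down 21.7600 (V=30.1054). Price 23.7888; hedge Δ=-0.4388, bond B=35.7237.
  t=1,j=1: stock 45.2200 → up 60.1426 (V=29.4139), down 36.1760 (V=23.7799). Price 24.3921; hedge Δ=0.2351, bond B=13.7619.
  t=0,j=0: stock 34.0000 → up 45.2200 (V=24.3921), down 27.2000 (V=23.7888). Price 21.7493; hedge Δ=0.0335, bond B=20.6109.
Check: Δ(0,0)·S0 + B(0,0) = 21.7493 = V0.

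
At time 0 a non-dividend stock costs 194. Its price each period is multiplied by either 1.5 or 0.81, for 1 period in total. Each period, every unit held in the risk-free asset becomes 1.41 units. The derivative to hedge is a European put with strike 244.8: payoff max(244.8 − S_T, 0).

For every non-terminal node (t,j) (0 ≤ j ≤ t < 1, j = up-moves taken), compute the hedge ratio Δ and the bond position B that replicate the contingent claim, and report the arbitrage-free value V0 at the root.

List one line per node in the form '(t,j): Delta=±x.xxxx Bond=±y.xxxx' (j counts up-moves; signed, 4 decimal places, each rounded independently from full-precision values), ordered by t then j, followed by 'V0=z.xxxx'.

No-arbitrage ⇒ martingale measure with p* = (R−d)/(u−d) = 0.8696.
Terminal values V(1,·): V(1,0)=87.6600, V(1,1)=0.0000
  t=0,j=0: stock 194.0000 → up 291.0000 (V=0.0000), down 157.1400 (V=87.6600). Price 8.1092; hedge Δ=-0.6549, bond B=135.1526.
Root portfolio cost Δ·194+B reproduces V0=8.1092.

(0,0): Delta=-0.6549 Bond=135.1526
V0=8.1092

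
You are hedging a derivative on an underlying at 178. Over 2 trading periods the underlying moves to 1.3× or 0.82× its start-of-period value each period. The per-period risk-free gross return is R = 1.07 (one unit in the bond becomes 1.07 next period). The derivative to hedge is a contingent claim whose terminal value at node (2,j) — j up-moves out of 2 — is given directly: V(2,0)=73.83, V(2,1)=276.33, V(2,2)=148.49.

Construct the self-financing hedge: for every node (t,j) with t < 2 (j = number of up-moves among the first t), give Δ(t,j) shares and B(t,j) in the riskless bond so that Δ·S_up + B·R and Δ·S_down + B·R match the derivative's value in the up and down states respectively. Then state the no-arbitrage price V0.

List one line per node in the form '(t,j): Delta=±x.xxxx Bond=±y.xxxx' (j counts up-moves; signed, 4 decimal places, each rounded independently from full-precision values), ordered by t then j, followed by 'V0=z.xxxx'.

The replicating-portfolio and risk-neutral prices coincide; use p* = (1.07−0.82)/(1.3−0.82) = 0.5208 for the latter.
Terminal values V(2,·): V(2,0)=73.8300, V(2,1)=276.3300, V(2,2)=148.4900
Node (1,0) S=145.9600: V=(p*·276.3300+(1−p*)·73.8300)/1.07=167.5689; Δ=(276.3300−73.8300)/(189.7480−119.6872)=2.8903; B=V−Δ·S=-254.3061
Node (1,1) S=231.4000: V=(p*·148.4900+(1−p*)·276.3300)/1.07=196.0249; Δ=(148.4900−276.3300)/(300.8200−189.7480)=-1.1510; B=V−Δ·S=462.3583
Node (0,0) S=178.0000: V=(p*·196.0249+(1−p*)·167.5689)/1.07=170.4577; Δ=(196.0249−167.5689)/(231.4000−145.9600)=0.3331; B=V−Δ·S=111.1744
Self-financing check: at every node Δ·S+B equals the discounted successor values.

(0,0): Delta=0.3331 Bond=111.1744
(1,0): Delta=2.8903 Bond=-254.3061
(1,1): Delta=-1.1510 Bond=462.3583
V0=170.4577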